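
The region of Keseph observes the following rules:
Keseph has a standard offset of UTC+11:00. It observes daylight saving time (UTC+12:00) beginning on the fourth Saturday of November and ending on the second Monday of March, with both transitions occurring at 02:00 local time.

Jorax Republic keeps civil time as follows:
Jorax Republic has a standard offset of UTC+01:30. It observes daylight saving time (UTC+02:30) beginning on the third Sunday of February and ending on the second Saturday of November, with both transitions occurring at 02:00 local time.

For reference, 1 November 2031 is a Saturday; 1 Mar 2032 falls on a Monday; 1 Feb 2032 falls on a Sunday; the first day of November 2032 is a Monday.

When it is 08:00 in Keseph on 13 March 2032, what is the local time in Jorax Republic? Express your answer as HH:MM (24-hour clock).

1 November 2031 is a Saturday, so the first Saturday is November 1 and the fourth is November 22.
1 March 2032 is a Monday, so the first Monday is March 1 and the second is March 8.
Daylight saving runs 22 November 2031 – 8 March 2032; 13 March 2032 is outside that window, so Keseph is on standard time at UTC+11:00.
08:00 Keseph − 11h = 21:00 UTC (rolling into the previous day, 12 March 2032).
1 February 2032 is a Sunday, so the first Sunday is February 1 and the third is February 15.
1 November 2032 is a Monday, so the first Saturday is November 6 and the second is November 13.
At the standard offset (UTC+01:30), 21:00 UTC + 1h30m = 22:30 Jorax Republic standard time.
Daylight saving runs 15 February – 13 November; the standard-time date in Jorax Republic, 12 March 2032, is inside that window, so Jorax Republic is at UTC+02:30.
21:00 UTC + 2h30m = 23:30 Jorax Republic.

23:30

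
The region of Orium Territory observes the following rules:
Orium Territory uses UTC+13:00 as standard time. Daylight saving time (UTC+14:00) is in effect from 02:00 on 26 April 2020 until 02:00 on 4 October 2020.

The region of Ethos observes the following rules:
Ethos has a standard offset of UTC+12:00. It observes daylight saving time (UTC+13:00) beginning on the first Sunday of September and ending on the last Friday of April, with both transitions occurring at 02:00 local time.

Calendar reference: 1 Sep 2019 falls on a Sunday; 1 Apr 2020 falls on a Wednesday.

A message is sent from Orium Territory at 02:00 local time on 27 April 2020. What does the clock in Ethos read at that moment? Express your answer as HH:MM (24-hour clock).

27 April 2020 falls between 26 April and 4 October, so daylight saving is in effect and Orium Territory is at UTC+14:00.
02:00 Orium Territory − 14h = 12:00 UTC (rolling into the previous day, 26 April 2020).
1 September 2019 is a Sunday, so the first Sunday is September 1.
1 April 2020 is a Wednesday, so Fridays fall on 3, 10, 17, 24; the last is April 24.
At the standard offset (UTC+12:00), 12:00 UTC + 12h = 00:00 Ethos standard time (rolling into the next day, 27 April 2020).
The standard-time date in Ethos, 27 April 2020, is outside the daylight-saving period (1 September 2019 – 24 April 2020), so Ethos is on standard time, UTC+12:00.
12:00 UTC + 12h = 00:00 Ethos (rolling into the next day, 27 April 2020).

00:00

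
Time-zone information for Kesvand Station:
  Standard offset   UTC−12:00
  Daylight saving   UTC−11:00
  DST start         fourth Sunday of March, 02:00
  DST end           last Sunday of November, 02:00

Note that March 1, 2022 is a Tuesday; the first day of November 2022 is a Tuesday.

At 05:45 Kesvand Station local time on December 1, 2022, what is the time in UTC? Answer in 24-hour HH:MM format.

17:45

1 March 2022 is a Tuesday, so the first Sunday is March 6 and the fourth is March 27.
1 November 2022 is a Tuesday, so Sundays fall on 6, 13, 20, 27; the last is November 27.
Daylight saving runs 27 March – 27 November; December 1, 2022 is outside that window, so Kesvand Station is on standard time at UTC−12:00.
05:45 local + 12h = 17:45 UTC.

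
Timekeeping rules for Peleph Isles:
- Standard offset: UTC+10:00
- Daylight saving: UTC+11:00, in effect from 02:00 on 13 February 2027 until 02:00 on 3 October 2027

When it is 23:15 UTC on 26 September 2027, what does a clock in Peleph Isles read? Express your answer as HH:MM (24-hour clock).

At the standard offset (UTC+10:00), 23:15 UTC + 10h = 09:15 Peleph Isles standard time (rolling into the next day, 27 September 2027).
The standard-time date in Peleph Isles, 27 September 2027, falls between 13 February and 3 October, so daylight saving is in effect and Peleph Isles is at UTC+11:00.
23:15 UTC + 11h = 10:15 local (rolling into the next day, 27 September 2027).

10:15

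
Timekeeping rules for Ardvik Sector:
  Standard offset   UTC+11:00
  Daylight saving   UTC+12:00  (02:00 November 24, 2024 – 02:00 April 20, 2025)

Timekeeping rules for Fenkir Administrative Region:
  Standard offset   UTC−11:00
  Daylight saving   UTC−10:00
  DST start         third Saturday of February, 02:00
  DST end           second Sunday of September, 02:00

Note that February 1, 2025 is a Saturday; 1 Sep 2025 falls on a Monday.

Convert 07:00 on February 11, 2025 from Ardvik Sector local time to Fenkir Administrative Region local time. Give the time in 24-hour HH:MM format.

Daylight saving runs 24 November 2024 – 20 April 2025; February 11, 2025 is inside that window, so Ardvik Sector is at UTC+12:00.
07:00 Ardvik Sector − 12h = 19:00 UTC (rolling into the previous day, 10 February 2025).
1 February 2025 is a Saturday, so the first Saturday is February 1 and the third is February 15.
1 September 2025 is a Monday, so the first Sunday is September 7 and the second is September 14.
At the standard offset (UTC−11:00), 19:00 UTC − 11h = 08:00 Fenkir Administrative Region standard time.
The standard-time date in Fenkir Administrative Region, February 10, 2025, does not fall between 15 February and 14 September, so daylight saving is not in effect and Fenkir Administrative Region is at UTC−11:00.
19:00 UTC − 11h = 08:00 Fenkir Administrative Region.

08:00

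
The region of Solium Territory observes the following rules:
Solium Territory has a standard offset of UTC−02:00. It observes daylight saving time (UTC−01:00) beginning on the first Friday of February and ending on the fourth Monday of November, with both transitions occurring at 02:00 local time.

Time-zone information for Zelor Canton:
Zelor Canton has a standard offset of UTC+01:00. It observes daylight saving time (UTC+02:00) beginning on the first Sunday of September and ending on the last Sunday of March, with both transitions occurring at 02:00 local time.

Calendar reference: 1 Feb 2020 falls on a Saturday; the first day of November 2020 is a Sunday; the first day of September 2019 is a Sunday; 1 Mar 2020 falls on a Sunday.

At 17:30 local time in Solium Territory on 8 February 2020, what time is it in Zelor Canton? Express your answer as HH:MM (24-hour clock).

1 February 2020 is a Saturday, so the first Friday is February 7.
1 November 2020 is a Sunday, so the first Monday is November 2 and the fourth is November 23.
8 February 2020 falls between 7 February and 23 November, so daylight saving is in effect and Solium Territory is at UTC−01:00.
17:30 Solium Territory + 1h = 18:30 UTC.
1 September 2019 is a Sunday, so the first Sunday is September 1.
1 March 2020 is a Sunday, so Sundays fall on 1, 8, 15, 22, 29; the last is March 29.
At the standard offset (UTC+01:00), 18:30 UTC + 1h = 19:30 Zelor Canton standard time.
Daylight saving runs 1 September 2019 – 29 March 2020; the standard-time date in Zelor Canton, 8 February 2020, is inside that window, so Zelor Canton is at UTC+02:00.
18:30 UTC + 2h = 20:30 Zelor Canton.

20:30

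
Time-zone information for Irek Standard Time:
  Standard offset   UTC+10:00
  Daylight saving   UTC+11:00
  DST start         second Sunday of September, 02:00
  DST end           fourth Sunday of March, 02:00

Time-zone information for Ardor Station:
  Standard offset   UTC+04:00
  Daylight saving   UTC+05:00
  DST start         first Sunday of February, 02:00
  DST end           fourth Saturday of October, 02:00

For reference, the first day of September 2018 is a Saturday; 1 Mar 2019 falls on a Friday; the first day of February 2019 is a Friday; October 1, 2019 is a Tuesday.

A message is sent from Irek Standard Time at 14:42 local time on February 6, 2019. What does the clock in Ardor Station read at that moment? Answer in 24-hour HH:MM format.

1 September 2018 is a Saturday, so the first Sunday is September 2 and the second is September 9.
1 March 2019 is a Friday, so the first Sunday is March 3 and the fourth is March 24.
February 6, 2019 falls between 9 September 2018 and 24 March 2019, so daylight saving is in effect and Irek Standard Time is at UTC+11:00.
14:42 Irek Standard Time − 11h = 03:42 UTC.
1 February 2019 is a Friday, so the first Sunday is February 3.
1 October 2019 is a Tuesday, so the first Saturday is October 5 and the fourth is October 26.
At the standard offset (UTC+04:00), 03:42 UTC + 4h = 07:42 Ardor Station standard time.
Daylight saving runs 3 February – 26 October; the standard-time date in Ardor Station, February 6, 2019, is inside that window, so Ardor Station is at UTC+05:00.
03:42 UTC + 5h = 08:42 Ardor Station.

08:42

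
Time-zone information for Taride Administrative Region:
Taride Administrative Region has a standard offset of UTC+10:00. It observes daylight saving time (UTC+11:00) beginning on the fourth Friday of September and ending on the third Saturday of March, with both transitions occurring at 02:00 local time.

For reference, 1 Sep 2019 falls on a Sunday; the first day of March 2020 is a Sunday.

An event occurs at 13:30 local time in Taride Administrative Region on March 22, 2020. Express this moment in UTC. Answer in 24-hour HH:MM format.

03:30

1 September 2019 is a Sunday, so the first Friday is September 6 and the fourth is September 27.
1 March 2020 is a Sunday, so the first Saturday is March 7 and the third is March 21.
Daylight saving runs 27 September 2019 – 21 March 2020; March 22, 2020 is outside that window, so Taride Administrative Region is on standard time at UTC+10:00.
13:30 local − 10h = 03:30 UTC.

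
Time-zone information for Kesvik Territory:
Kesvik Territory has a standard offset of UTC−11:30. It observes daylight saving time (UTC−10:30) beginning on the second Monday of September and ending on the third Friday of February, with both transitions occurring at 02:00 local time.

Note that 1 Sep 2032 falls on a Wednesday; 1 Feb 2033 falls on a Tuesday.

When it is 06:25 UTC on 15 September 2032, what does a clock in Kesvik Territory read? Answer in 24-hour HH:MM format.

19:55

1 September 2032 is a Wednesday, so the first Monday is September 6 and the second is September 13.
1 February 2033 is a Tuesday, so the first Friday is February 4 and the third is February 18.
At the standard offset (UTC−11:30), 06:25 UTC − 11h30m = 18:55 Kesvik Territory standard time (rolling into the previous day, 14 September 2032).
Daylight saving runs 13 September 2032 – 18 February 2033; the standard-time date in Kesvik Territory, 14 September 2032, is inside that window, so Kesvik Territory is at UTC−10:30.
06:25 UTC − 10h30m = 19:55 local (rolling into the previous day, 14 September 2032).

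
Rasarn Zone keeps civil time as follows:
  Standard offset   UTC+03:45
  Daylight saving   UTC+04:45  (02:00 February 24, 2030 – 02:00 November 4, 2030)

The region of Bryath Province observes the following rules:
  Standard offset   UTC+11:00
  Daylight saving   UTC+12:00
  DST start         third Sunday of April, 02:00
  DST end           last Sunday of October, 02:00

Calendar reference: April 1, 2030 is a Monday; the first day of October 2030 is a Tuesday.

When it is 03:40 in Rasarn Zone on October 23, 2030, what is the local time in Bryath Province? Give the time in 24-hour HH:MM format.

Daylight saving runs 24 February – 4 November; October 23, 2030 is inside that window, so Rasarn Zone is at UTC+04:45.
03:40 Rasarn Zone − 4h45m = 22:55 UTC (rolling into the previous day, 22 October 2030).
1 April 2030 is a Monday, so the first Sunday is April 7 and the third is April 21.
1 October 2030 is a Tuesday, so Sundays fall on 6, 13, 20, 27; the last is October 27.
At the standard offset (UTC+11:00), 22:55 UTC + 11h = 09:55 Bryath Province standard time (rolling into the next day, 23 October 2030).
The standard-time date in Bryath Province, October 23, 2030, lies within the daylight-saving period (21 April – 27 October), so Bryath Province is on daylight time, UTC+12:00.
22:55 UTC + 12h = 10:55 Bryath Province (rolling into the next day, 23 October 2030).

10:55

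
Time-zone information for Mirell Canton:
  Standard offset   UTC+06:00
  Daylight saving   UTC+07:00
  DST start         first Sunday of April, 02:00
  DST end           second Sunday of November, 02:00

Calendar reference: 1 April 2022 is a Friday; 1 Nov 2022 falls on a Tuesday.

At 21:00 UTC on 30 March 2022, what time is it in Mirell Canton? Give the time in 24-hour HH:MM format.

03:00

1 April 2022 is a Friday, so the first Sunday is April 3.
1 November 2022 is a Tuesday, so the first Sunday is November 6 and the second is November 13.
At the standard offset (UTC+06:00), 21:00 UTC + 6h = 03:00 Mirell Canton standard time (rolling into the next day, 31 March 2022).
The standard-time date in Mirell Canton, 31 March 2022, does not fall between 3 April and 13 November, so daylight saving is not in effect and Mirell Canton is at UTC+06:00.
21:00 UTC + 6h = 03:00 local (rolling into the next day, 31 March 2022).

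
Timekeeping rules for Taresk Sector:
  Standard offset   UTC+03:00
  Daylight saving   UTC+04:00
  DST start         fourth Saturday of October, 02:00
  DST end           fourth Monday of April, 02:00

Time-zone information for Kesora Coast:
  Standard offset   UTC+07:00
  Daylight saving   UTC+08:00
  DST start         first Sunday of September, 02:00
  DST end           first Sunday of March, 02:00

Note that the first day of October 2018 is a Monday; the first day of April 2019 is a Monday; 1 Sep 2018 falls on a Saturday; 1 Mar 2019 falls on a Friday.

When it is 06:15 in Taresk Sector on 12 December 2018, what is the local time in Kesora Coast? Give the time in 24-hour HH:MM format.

10:15

1 October 2018 is a Monday, so the first Saturday is October 6 and the fourth is October 27.
1 April 2019 is a Monday, so the first Monday is April 1 and the fourth is April 22.
12 December 2018 lies within the daylight-saving period (27 October 2018 – 22 April 2019), so Taresk Sector is on daylight time, UTC+04:00.
06:15 Taresk Sector − 4h = 02:15 UTC.
1 September 2018 is a Saturday, so the first Sunday is September 2.
1 March 2019 is a Friday, so the first Sunday is March 3.
At the standard offset (UTC+07:00), 02:15 UTC + 7h = 09:15 Kesora Coast standard time.
Daylight saving runs 2 September 2018 – 3 March 2019; the standard-time date in Kesora Coast, 12 December 2018, is inside that window, so Kesora Coast is at UTC+08:00.
02:15 UTC + 8h = 10:15 Kesora Coast.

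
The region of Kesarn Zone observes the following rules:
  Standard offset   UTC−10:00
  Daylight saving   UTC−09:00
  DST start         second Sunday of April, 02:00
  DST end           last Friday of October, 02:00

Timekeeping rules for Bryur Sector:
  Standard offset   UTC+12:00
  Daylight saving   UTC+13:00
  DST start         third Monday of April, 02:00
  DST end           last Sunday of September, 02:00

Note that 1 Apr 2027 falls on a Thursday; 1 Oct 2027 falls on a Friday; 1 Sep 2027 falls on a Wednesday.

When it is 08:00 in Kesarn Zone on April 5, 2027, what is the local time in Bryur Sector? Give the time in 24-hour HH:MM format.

06:00

1 April 2027 is a Thursday, so the first Sunday is April 4 and the second is April 11.
1 October 2027 is a Friday, so Fridays fall on 1, 8, 15, 22, 29; the last is October 29.
Daylight saving runs 11 April – 29 October; April 5, 2027 is outside that window, so Kesarn Zone is on standard time at UTC−10:00.
08:00 Kesarn Zone + 10h = 18:00 UTC.
1 April 2027 is a Thursday, so the first Monday is April 5 and the third is April 19.
1 September 2027 is a Wednesday, so Sundays fall on 5, 12, 19, 26; the last is September 26.
At the standard offset (UTC+12:00), 18:00 UTC + 12h = 06:00 Bryur Sector standard time (rolling into the next day, 6 April 2027).
Daylight saving runs 19 April – 26 September; the standard-time date in Bryur Sector, April 6, 2027, is outside that window, so Bryur Sector is on standard time at UTC+12:00.
18:00 UTC + 12h = 06:00 Bryur Sector (rolling into the next day, 6 April 2027).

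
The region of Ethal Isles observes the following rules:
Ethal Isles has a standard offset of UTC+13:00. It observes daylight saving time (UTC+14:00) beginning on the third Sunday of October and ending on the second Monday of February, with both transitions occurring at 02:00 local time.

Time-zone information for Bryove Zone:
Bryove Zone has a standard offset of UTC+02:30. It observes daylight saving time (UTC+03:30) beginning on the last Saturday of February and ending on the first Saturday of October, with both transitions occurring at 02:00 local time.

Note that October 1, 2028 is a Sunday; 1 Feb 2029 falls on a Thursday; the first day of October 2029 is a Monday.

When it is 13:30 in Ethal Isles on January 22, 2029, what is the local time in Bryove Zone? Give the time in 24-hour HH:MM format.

02:00

1 October 2028 is a Sunday, so the first Sunday is October 1 and the third is October 15.
1 February 2029 is a Thursday, so the first Monday is February 5 and the second is February 12.
January 22, 2029 lies within the daylight-saving period (15 October 2028 – 12 February 2029), so Ethal Isles is on daylight time, UTC+14:00.
13:30 Ethal Isles − 14h = 23:30 UTC (rolling into the previous day, 21 January 2029).
1 February 2029 is a Thursday, so Saturdays fall on 3, 10, 17, 24; the last is February 24.
1 October 2029 is a Monday, so the first Saturday is October 6.
At the standard offset (UTC+02:30), 23:30 UTC + 2h30m = 02:00 Bryove Zone standard time (rolling into the next day, 22 January 2029).
The standard-time date in Bryove Zone, January 22, 2029, is outside the daylight-saving period (24 February – 6 October), so Bryove Zone is on standard time, UTC+02:30.
23:30 UTC + 2h30m = 02:00 Bryove Zone (rolling into the next day, 22 January 2029).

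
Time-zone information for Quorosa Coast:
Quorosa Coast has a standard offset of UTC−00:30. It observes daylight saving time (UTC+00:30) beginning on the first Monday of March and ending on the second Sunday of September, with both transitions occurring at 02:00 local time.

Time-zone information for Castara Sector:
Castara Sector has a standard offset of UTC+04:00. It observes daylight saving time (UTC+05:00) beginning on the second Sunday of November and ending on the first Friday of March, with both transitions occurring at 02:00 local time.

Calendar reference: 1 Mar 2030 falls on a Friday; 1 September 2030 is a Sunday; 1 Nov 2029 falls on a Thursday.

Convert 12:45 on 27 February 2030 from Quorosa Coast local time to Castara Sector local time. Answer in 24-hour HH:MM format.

18:15

1 March 2030 is a Friday, so the first Monday is March 4.
1 September 2030 is a Sunday, so the first Sunday is September 1 and the second is September 8.
Daylight saving runs 4 March – 8 September; 27 February 2030 is outside that window, so Quorosa Coast is on standard time at UTC−00:30.
12:45 Quorosa Coast + 0h30m = 13:15 UTC.
1 November 2029 is a Thursday, so the first Sunday is November 4 and the second is November 11.
1 March 2030 is a Friday, so the first Friday is March 1.
At the standard offset (UTC+04:00), 13:15 UTC + 4h = 17:15 Castara Sector standard time.
Daylight saving runs 11 November 2029 – 1 March 2030; the standard-time date in Castara Sector, 27 February 2030, is inside that window, so Castara Sector is at UTC+05:00.
13:15 UTC + 5h = 18:15 Castara Sector.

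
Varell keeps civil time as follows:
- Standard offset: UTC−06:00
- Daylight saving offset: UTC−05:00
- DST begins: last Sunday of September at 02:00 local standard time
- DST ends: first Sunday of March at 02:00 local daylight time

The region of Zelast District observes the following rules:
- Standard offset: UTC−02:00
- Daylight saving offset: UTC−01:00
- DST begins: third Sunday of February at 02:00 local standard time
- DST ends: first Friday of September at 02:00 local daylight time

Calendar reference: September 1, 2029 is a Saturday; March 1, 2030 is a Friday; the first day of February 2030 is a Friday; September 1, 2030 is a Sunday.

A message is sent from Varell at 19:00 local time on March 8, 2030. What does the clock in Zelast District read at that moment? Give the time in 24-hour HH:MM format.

1 September 2029 is a Saturday, so Sundays fall on 2, 9, 16, 23, 30; the last is September 30.
1 March 2030 is a Friday, so the first Sunday is March 3.
March 8, 2030 does not fall between 30 September 2029 and 3 March 2030, so daylight saving is not in effect and Varell is at UTC−06:00.
19:00 Varell + 6h = 01:00 UTC (rolling into the next day, 9 March 2030).
1 February 2030 is a Friday, so the first Sunday is February 3 and the third is February 17.
1 September 2030 is a Sunday, so the first Friday is September 6.
At the standard offset (UTC−02:00), 01:00 UTC − 2h = 23:00 Zelast District standard time (rolling into the previous day, 8 March 2030).
The standard-time date in Zelast District, March 8, 2030, lies within the daylight-saving period (17 February – 6 September), so Zelast District is on daylight time, UTC−01:00.
01:00 UTC − 1h = 00:00 Zelast District.

00:00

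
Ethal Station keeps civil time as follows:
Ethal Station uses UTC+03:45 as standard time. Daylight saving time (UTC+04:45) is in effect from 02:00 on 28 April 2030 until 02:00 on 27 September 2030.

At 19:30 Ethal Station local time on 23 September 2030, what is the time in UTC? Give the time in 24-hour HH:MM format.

Daylight saving runs 28 April – 27 September; 23 September 2030 is inside that window, so Ethal Station is at UTC+04:45.
19:30 local − 4h45m = 14:45 UTC.

14:45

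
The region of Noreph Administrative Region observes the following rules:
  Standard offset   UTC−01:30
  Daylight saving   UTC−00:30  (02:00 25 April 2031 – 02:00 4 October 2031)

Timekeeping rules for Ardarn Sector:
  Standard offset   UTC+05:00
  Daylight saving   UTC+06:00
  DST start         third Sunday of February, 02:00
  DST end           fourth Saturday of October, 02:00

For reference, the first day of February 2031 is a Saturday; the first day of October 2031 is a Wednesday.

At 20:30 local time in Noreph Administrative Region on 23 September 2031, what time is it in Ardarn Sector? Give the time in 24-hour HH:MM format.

03:00

Daylight saving runs 25 April – 4 October; 23 September 2031 is inside that window, so Noreph Administrative Region is at UTC−00:30.
20:30 Noreph Administrative Region + 0h30m = 21:00 UTC.
1 February 2031 is a Saturday, so the first Sunday is February 2 and the third is February 16.
1 October 2031 is a Wednesday, so the first Saturday is October 4 and the fourth is October 25.
At the standard offset (UTC+05:00), 21:00 UTC + 5h = 02:00 Ardarn Sector standard time (rolling into the next day, 24 September 2031).
The standard-time date in Ardarn Sector, 24 September 2031, lies within the daylight-saving period (16 February – 25 October), so Ardarn Sector is on daylight time, UTC+06:00.
21:00 UTC + 6h = 03:00 Ardarn Sector (rolling into the next day, 24 September 2031).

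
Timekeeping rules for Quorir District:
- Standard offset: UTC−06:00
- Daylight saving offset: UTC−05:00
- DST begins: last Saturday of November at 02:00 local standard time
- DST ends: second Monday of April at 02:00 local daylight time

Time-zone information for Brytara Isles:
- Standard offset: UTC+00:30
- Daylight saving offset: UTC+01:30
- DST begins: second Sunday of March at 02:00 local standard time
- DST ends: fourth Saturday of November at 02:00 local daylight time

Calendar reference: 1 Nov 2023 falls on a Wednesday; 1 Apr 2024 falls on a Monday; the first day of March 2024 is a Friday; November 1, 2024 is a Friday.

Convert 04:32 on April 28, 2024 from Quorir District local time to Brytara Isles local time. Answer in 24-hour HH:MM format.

1 November 2023 is a Wednesday, so Saturdays fall on 4, 11, 18, 25; the last is November 25.
1 April 2024 is a Monday, so the first Monday is April 1 and the second is April 8.
Daylight saving runs 25 November 2023 – 8 April 2024; April 28, 2024 is outside that window, so Quorir District is on standard time at UTC−06:00.
04:32 Quorir District + 6h = 10:32 UTC.
1 March 2024 is a Friday, so the first Sunday is March 3 and the second is March 10.
1 November 2024 is a Friday, so the first Saturday is November 2 and the fourth is November 23.
At the standard offset (UTC+00:30), 10:32 UTC + 0h30m = 11:02 Brytara Isles standard time.
Daylight saving runs 10 March – 23 November; the standard-time date in Brytara Isles, April 28, 2024, is inside that window, so Brytara Isles is at UTC+01:30.
10:32 UTC + 1h30m = 12:02 Brytara Isles.

12:02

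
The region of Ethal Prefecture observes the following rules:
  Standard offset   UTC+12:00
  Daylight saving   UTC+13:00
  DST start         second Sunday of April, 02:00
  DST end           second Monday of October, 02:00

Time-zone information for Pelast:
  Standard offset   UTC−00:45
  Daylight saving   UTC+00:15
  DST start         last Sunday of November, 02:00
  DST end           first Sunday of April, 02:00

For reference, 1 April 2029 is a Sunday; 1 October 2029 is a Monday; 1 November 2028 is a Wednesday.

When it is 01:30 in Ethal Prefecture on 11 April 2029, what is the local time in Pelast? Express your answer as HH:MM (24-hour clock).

11:45

1 April 2029 is a Sunday, so the first Sunday is April 1 and the second is April 8.
1 October 2029 is a Monday, so the first Monday is October 1 and the second is October 8.
Daylight saving runs 8 April – 8 October; 11 April 2029 is inside that window, so Ethal Prefecture is at UTC+13:00.
01:30 Ethal Prefecture − 13h = 12:30 UTC (rolling into the previous day, 10 April 2029).
1 November 2028 is a Wednesday, so Sundays fall on 5, 12, 19, 26; the last is November 26.
1 April 2029 is a Sunday, so the first Sunday is April 1.
At the standard offset (UTC−00:45), 12:30 UTC − 0h45m = 11:45 Pelast standard time.
The standard-time date in Pelast, 10 April 2029, is outside the daylight-saving period (26 November 2028 – 1 April 2029), so Pelast is on standard time, UTC−00:45.
12:30 UTC − 0h45m = 11:45 Pelast.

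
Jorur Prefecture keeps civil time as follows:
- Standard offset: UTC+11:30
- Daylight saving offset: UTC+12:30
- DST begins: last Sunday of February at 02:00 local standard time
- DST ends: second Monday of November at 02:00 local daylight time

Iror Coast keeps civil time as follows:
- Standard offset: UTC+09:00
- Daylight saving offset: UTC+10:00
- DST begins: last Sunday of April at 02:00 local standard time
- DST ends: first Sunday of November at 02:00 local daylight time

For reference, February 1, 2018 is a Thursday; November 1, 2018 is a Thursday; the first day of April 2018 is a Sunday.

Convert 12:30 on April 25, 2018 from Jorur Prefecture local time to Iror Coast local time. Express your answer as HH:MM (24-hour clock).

09:00

1 February 2018 is a Thursday, so Sundays fall on 4, 11, 18, 25; the last is February 25.
1 November 2018 is a Thursday, so the first Monday is November 5 and the second is November 12.
April 25, 2018 lies within the daylight-saving period (25 February – 12 November), so Jorur Prefecture is on daylight time, UTC+12:30.
12:30 Jorur Prefecture − 12h30m = 00:00 UTC.
1 April 2018 is a Sunday, so Sundays fall on 1, 8, 15, 22, 29; the last is April 29.
1 November 2018 is a Thursday, so the first Sunday is November 4.
At the standard offset (UTC+09:00), 00:00 UTC + 9h = 09:00 Iror Coast standard time.
The standard-time date in Iror Coast, April 25, 2018, is outside the daylight-saving period (29 April – 4 November), so Iror Coast is on standard time, UTC+09:00.
00:00 UTC + 9h = 09:00 Iror Coast.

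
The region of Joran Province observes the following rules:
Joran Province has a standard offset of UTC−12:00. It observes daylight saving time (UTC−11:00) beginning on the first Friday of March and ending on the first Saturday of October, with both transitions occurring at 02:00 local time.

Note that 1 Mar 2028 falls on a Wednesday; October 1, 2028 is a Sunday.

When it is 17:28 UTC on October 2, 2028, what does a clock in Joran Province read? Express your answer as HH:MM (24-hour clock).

1 March 2028 is a Wednesday, so the first Friday is March 3.
1 October 2028 is a Sunday, so the first Saturday is October 7.
At the standard offset (UTC−12:00), 17:28 UTC − 12h = 05:28 Joran Province standard time.
The standard-time date in Joran Province, October 2, 2028, lies within the daylight-saving period (3 March – 7 October), so Joran Province is on daylight time, UTC−11:00.
17:28 UTC − 11h = 06:28 local.

06:28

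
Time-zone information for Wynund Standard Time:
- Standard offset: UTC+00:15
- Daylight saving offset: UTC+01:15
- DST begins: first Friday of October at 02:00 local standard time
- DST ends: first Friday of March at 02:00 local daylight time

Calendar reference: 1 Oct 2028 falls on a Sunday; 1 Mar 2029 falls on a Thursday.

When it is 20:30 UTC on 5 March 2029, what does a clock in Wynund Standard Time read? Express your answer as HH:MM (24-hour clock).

1 October 2028 is a Sunday, so the first Friday is October 6.
1 March 2029 is a Thursday, so the first Friday is March 2.
At the standard offset (UTC+00:15), 20:30 UTC + 0h15m = 20:45 Wynund Standard Time standard time.
The standard-time date in Wynund Standard Time, 5 March 2029, does not fall between 6 October 2028 and 2 March 2029, so daylight saving is not in effect and Wynund Standard Time is at UTC+00:15.
20:30 UTC + 0h15m = 20:45 local.

20:45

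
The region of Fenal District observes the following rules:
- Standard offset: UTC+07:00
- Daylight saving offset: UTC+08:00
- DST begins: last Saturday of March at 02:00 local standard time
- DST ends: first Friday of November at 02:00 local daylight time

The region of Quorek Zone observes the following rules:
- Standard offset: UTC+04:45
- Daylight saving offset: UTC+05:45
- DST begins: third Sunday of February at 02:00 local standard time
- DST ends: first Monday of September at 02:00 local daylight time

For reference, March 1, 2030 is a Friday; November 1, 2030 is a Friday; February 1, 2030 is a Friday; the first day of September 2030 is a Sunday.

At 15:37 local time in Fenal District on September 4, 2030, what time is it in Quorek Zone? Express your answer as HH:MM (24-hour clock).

1 March 2030 is a Friday, so Saturdays fall on 2, 9, 16, 23, 30; the last is March 30.
1 November 2030 is a Friday, so the first Friday is November 1.
Daylight saving runs 30 March – 1 November; September 4, 2030 is inside that window, so Fenal District is at UTC+08:00.
15:37 Fenal District − 8h = 07:37 UTC.
1 February 2030 is a Friday, so the first Sunday is February 3 and the third is February 17.
1 September 2030 is a Sunday, so the first Monday is September 2.
At the standard offset (UTC+04:45), 07:37 UTC + 4h45m = 12:22 Quorek Zone standard time.
Daylight saving runs 17 February – 2 September; the standard-time date in Quorek Zone, September 4, 2030, is outside that window, so Quorek Zone is on standard time at UTC+04:45.
07:37 UTC + 4h45m = 12:22 Quorek Zone.

12:22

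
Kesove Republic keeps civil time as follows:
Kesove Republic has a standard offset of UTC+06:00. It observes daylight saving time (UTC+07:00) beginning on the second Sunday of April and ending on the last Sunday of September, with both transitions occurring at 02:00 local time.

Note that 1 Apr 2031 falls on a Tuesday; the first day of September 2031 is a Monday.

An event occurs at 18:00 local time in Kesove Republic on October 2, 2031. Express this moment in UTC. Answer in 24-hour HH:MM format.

12:00

1 April 2031 is a Tuesday, so the first Sunday is April 6 and the second is April 13.
1 September 2031 is a Monday, so Sundays fall on 7, 14, 21, 28; the last is September 28.
October 2, 2031 is outside the daylight-saving period (13 April – 28 September), so Kesove Republic is on standard time, UTC+06:00.
18:00 local − 6h = 12:00 UTC.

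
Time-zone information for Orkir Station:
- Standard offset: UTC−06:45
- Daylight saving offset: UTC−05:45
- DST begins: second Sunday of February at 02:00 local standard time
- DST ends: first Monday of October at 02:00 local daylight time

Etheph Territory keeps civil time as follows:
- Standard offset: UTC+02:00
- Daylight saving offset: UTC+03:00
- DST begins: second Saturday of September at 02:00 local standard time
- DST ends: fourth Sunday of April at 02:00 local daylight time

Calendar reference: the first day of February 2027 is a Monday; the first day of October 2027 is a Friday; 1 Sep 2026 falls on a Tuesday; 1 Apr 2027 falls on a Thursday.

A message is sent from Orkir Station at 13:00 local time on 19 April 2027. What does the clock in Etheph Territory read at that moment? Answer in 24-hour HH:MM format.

21:45

1 February 2027 is a Monday, so the first Sunday is February 7 and the second is February 14.
1 October 2027 is a Friday, so the first Monday is October 4.
19 April 2027 falls between 14 February and 4 October, so daylight saving is in effect and Orkir Station is at UTC−05:45.
13:00 Orkir Station + 5h45m = 18:45 UTC.
1 September 2026 is a Tuesday, so the first Saturday is September 5 and the second is September 12.
1 April 2027 is a Thursday, so the first Sunday is April 4 and the fourth is April 25.
At the standard offset (UTC+02:00), 18:45 UTC + 2h = 20:45 Etheph Territory standard time.
The standard-time date in Etheph Territory, 19 April 2027, falls between 12 September 2026 and 25 April 2027, so daylight saving is in effect and Etheph Territory is at UTC+03:00.
18:45 UTC + 3h = 21:45 Etheph Territory.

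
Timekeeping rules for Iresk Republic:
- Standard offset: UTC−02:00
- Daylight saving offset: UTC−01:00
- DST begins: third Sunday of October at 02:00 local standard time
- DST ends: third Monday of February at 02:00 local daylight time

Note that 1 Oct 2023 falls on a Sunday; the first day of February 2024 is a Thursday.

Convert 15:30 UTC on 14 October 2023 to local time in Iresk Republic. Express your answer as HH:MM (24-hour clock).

1 October 2023 is a Sunday, so the first Sunday is October 1 and the third is October 15.
1 February 2024 is a Thursday, so the first Monday is February 5 and the third is February 19.
At the standard offset (UTC−02:00), 15:30 UTC − 2h = 13:30 Iresk Republic standard time.
The standard-time date in Iresk Republic, 14 October 2023, does not fall between 15 October 2023 and 19 February 2024, so daylight saving is not in effect and Iresk Republic is at UTC−02:00.
15:30 UTC − 2h = 13:30 local.

13:30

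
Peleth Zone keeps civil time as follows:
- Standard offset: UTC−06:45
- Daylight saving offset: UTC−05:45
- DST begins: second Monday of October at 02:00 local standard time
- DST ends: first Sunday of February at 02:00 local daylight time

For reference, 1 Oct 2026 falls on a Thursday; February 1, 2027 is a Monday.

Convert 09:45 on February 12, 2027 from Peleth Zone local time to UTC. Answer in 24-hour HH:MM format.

1 October 2026 is a Thursday, so the first Monday is October 5 and the second is October 12.
1 February 2027 is a Monday, so the first Sunday is February 7.
Daylight saving runs 12 October 2026 – 7 February 2027; February 12, 2027 is outside that window, so Peleth Zone is on standard time at UTC−06:45.
09:45 local + 6h45m = 16:30 UTC.

16:30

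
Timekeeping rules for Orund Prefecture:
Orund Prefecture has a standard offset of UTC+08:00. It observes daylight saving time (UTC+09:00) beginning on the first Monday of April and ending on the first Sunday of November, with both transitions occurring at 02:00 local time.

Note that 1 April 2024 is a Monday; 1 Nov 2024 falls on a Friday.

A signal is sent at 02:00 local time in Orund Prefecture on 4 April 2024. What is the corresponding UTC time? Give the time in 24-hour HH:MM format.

17:00

1 April 2024 is a Monday, so the first Monday is April 1.
1 November 2024 is a Friday, so the first Sunday is November 3.
Daylight saving runs 1 April – 3 November; 4 April 2024 is inside that window, so Orund Prefecture is at UTC+09:00.
02:00 local − 9h = 17:00 UTC (rolling into the previous day, 3 April 2024).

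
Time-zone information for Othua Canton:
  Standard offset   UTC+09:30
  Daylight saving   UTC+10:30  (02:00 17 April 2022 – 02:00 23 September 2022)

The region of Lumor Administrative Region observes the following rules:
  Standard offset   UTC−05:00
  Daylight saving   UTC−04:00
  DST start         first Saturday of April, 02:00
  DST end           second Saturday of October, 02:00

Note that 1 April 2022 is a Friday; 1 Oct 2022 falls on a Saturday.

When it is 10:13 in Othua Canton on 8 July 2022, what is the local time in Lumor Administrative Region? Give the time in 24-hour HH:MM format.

19:43

8 July 2022 lies within the daylight-saving period (17 April – 23 September), so Othua Canton is on daylight time, UTC+10:30.
10:13 Othua Canton − 10h30m = 23:43 UTC (rolling into the previous day, 7 July 2022).
1 April 2022 is a Friday, so the first Saturday is April 2.
1 October 2022 is a Saturday, so the first Saturday is October 1 and the second is October 8.
At the standard offset (UTC−05:00), 23:43 UTC − 5h = 18:43 Lumor Administrative Region standard time.
The standard-time date in Lumor Administrative Region, 7 July 2022, lies within the daylight-saving period (2 April – 8 October), so Lumor Administrative Region is on daylight time, UTC−04:00.
23:43 UTC − 4h = 19:43 Lumor Administrative Region.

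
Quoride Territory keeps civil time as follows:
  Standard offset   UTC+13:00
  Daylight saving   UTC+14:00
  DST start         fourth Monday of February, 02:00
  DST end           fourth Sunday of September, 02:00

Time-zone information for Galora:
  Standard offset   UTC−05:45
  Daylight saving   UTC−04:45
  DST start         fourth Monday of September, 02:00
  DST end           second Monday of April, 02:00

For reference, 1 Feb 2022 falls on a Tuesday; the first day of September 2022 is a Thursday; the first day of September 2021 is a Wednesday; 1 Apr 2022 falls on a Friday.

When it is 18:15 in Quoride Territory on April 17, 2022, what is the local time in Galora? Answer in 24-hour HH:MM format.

22:30

1 February 2022 is a Tuesday, so the first Monday is February 7 and the fourth is February 28.
1 September 2022 is a Thursday, so the first Sunday is September 4 and the fourth is September 25.
April 17, 2022 falls between 28 February and 25 September, so daylight saving is in effect and Quoride Territory is at UTC+14:00.
18:15 Quoride Territory − 14h = 04:15 UTC.
1 September 2021 is a Wednesday, so the first Monday is September 6 and the fourth is September 27.
1 April 2022 is a Friday, so the first Monday is April 4 and the second is April 11.
At the standard offset (UTC−05:45), 04:15 UTC − 5h45m = 22:30 Galora standard time (rolling into the previous day, 16 April 2022).
The standard-time date in Galora, April 16, 2022, does not fall between 27 September 2021 and 11 April 2022, so daylight saving is not in effect and Galora is at UTC−05:45.
04:15 UTC − 5h45m = 22:30 Galora (rolling into the previous day, 16 April 2022).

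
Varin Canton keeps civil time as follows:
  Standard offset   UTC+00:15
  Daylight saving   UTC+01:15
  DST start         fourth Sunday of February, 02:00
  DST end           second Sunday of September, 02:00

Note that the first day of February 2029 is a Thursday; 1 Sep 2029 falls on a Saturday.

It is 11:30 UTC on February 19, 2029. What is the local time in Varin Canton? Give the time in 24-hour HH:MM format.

11:45

1 February 2029 is a Thursday, so the first Sunday is February 4 and the fourth is February 25.
1 September 2029 is a Saturday, so the first Sunday is September 2 and the second is September 9.
At the standard offset (UTC+00:15), 11:30 UTC + 0h15m = 11:45 Varin Canton standard time.
The standard-time date in Varin Canton, February 19, 2029, does not fall between 25 February and 9 September, so daylight saving is not in effect and Varin Canton is at UTC+00:15.
11:30 UTC + 0h15m = 11:45 local.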